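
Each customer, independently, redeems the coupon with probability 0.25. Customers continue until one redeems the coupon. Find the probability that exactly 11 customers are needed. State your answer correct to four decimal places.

0.0141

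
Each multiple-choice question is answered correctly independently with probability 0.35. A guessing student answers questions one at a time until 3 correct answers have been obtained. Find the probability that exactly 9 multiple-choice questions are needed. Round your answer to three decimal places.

Y = trial on which the third success occurs; negative binomial, r=3, p=0.35.
P(Y=9) = C(8,2) · p^3 · (1−p)^6
= 28 · 0.042875 · 0.075419 = 0.09054

0.091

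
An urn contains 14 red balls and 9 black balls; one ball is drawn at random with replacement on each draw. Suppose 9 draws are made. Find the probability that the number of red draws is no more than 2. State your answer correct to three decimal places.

X ~ Binomial(9, 0.608696); P(X ≤ 2) = Σ C(9,k) p^k (1−p)^(9−k) over k:
  k=0: C(9,0)·0.608696^0·0.391304^9 = 0.00022
  k=1: C(9,1)·0.608696^1·0.391304^8 = 0.00301
  k=2: C(9,2)·0.608696^2·0.391304^7 = 0.01874
Total = 0.02196

0.022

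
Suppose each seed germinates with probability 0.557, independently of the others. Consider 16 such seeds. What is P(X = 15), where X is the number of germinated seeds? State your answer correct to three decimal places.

0.001

X ~ Binomial(n=16, p=0.557).
P(X=15) = C(16,15) · p^15 · (1−p)^1
= 16 · 0.00015411 · 0.443 = 0.00109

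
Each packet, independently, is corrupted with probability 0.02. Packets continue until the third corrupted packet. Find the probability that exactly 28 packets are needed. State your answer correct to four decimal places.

0.0017

Y = trial on which the third success occurs; negative binomial, r=3, p=0.02.
P(Y=28) = C(27,2) · p^3 · (1−p)^25
= 351 · 8e-06 · 0.60346 = 0.001695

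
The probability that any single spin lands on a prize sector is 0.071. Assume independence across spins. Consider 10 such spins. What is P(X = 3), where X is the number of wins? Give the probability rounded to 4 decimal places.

0.0256

X ~ Binomial(n=10, p=0.071).
P(X=3) = C(10,3) · p^3 · (1−p)^7
= 120 · 0.00035791 · 0.59719 = 0.025649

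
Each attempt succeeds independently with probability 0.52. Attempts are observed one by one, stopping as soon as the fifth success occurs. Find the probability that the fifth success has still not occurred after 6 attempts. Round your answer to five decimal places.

Needing more than 6 attempts ⇔ fewer than 5 successes in the first 6. With X ~ Binomial(6, 0.52), P(Y > 6) = P(X ≤ 4).
  k=0: C(6,0)·0.52^0·0.48^6 = 0.0122306
  k=1: C(6,1)·0.52^1·0.48^5 = 0.0794988
  k=2: C(6,2)·0.52^2·0.48^4 = 0.2153094
  k=3: C(6,3)·0.52^3·0.48^3 = 0.3110024
  k=4: C(6,4)·0.52^4·0.48^2 = 0.2526894
P(X ≤ 4) = 0.8707306

0.87073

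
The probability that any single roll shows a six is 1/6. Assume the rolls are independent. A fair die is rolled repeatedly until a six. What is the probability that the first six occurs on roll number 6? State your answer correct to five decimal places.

0.06698

Geometric (trials to first success), p = 0.166667.
P(Y = 6) = (1−p)^5 · p = 0.40188 · 0.166667 = 0.0669796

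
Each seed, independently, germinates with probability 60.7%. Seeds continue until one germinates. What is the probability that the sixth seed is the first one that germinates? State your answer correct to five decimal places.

0.00569

Geometric (trials to first success), p = 0.607.
P(Y = 6) = (1−p)^5 · p = 0.0093748 · 0.607 = 0.0056905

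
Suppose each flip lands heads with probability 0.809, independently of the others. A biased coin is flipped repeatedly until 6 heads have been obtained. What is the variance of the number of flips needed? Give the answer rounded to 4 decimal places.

1.7510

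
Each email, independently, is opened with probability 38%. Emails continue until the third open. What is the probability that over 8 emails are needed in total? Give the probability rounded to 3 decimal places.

0.359

Needing more than 8 emails ⇔ fewer than 3 successes in the first 8. With X ~ Binomial(8, 0.38), P(Y > 8) = P(X ≤ 2).
  k=0: C(8,0)·0.38^0·0.62^8 = 0.02183
  k=1: C(8,1)·0.38^1·0.62^7 = 0.10706
  k=2: C(8,2)·0.38^2·0.62^6 = 0.22965
P(X ≤ 2) = 0.35855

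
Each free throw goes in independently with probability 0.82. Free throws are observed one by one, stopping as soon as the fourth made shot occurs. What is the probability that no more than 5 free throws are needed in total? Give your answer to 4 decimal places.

0.7776

Finishing within 5 free throws ⇔ at least 4 successes in the first 5. With X ~ Binomial(5, 0.82), P(Y ≤ 5) = 1 − P(X ≤ 3).
  k=0: C(5,0)·0.82^0·0.18^5 = 0.000189
  k=1: C(5,1)·0.82^1·0.18^4 = 0.004304
  k=2: C(5,2)·0.82^2·0.18^3 = 0.039214
  k=3: C(5,3)·0.82^3·0.18^2 = 0.178643
1 − 0.222351 = 0.777649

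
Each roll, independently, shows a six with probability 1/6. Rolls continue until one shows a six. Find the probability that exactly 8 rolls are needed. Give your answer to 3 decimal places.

Geometric (trials to first success), p = 0.166667.
P(Y = 8) = (1−p)^7 · p = 0.27908 · 0.166667 = 0.04651

0.047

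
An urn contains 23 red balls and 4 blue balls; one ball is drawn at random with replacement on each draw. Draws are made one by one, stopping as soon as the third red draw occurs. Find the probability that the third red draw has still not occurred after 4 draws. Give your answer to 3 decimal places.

Needing more than 4 draws ⇔ fewer than 3 successes in the first 4. With X ~ Binomial(4, 0.851852), P(Y > 4) = P(X ≤ 2).
  k=0: C(4,0)·0.851852^0·0.148148^4 = 0.00048
  k=1: C(4,1)·0.851852^1·0.148148^3 = 0.01108
  k=2: C(4,2)·0.851852^2·0.148148^2 = 0.09556
P(X ≤ 2) = 0.10712

0.107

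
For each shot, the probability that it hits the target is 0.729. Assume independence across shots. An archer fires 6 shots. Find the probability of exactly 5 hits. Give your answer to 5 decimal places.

X ~ Binomial(n=6, p=0.729).
P(X=5) = C(6,5) · p^5 · (1−p)^1
= 6 · 0.20589 · 0.271 = 0.3347790

0.33478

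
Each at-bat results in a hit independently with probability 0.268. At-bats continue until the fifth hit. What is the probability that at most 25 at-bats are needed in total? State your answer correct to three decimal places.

0.840

Finishing within 25 at-bats ⇔ at least 5 successes in the first 25. With X ~ Binomial(25, 0.268), P(Y ≤ 25) = 1 − P(X ≤ 4).
  k=0: C(25,0)·0.268^0·0.732^25 = 0.00041
  k=1: C(25,1)·0.268^1·0.732^24 = 0.00375
  k=2: C(25,2)·0.268^2·0.732^23 = 0.01649
  k=3: C(25,3)·0.268^3·0.732^22 = 0.04628
  k=4: C(25,4)·0.268^4·0.732^21 = 0.09319
1 − 0.16012 = 0.83988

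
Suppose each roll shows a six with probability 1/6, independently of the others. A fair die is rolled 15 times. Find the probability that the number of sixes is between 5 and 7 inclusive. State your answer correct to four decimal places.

0.0885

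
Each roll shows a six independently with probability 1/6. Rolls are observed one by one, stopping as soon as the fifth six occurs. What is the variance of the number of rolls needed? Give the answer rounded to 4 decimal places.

Y = total rolls until the fifth success; negative binomial with r=5, p=0.166667.
Var(Y) = r(1−p)/p² = 5·0.833333 / 0.166667² = 150.000000

150.0000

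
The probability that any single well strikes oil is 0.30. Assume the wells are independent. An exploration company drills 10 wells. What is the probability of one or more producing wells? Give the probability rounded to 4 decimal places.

P(at least one) = 1 − P(none) = 1 − (1 − 0.30)^10
= 1 − 0.028248 = 0.971752

0.9718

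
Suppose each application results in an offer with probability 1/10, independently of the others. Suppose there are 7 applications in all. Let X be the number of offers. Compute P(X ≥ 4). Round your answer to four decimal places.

0.0027

X ~ Binomial(7, 0.10); P(X ≥ 4) = Σ C(7,k) p^k (1−p)^(7−k) over k:
  k=4: C(7,4)·0.10^4·0.90^3 = 0.002551
  k=5: C(7,5)·0.10^5·0.90^2 = 0.000170
  k=6: C(7,6)·0.10^6·0.90^1 = 0.000006
  k=7: C(7,7)·0.10^7·0.90^0 = 0.000000
Total = 0.002728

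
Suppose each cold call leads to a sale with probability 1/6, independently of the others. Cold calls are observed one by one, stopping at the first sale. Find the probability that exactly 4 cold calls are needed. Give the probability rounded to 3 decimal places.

Geometric (trials to first success), p = 0.166667.
P(Y = 4) = (1−p)^3 · p = 0.5787 · 0.166667 = 0.09645

0.096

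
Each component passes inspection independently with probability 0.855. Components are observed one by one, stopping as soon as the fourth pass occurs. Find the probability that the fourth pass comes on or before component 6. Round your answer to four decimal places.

Finishing within 6 components ⇔ at least 4 successes in the first 6. With X ~ Binomial(6, 0.855), P(Y ≤ 6) = 1 − P(X ≤ 3).
  k=0: C(6,0)·0.855^0·0.145^6 = 0.000009
  k=1: C(6,1)·0.855^1·0.145^5 = 0.000329
  k=2: C(6,2)·0.855^2·0.145^4 = 0.004847
  k=3: C(6,3)·0.855^3·0.145^3 = 0.038109
1 − 0.043295 = 0.956705

0.9567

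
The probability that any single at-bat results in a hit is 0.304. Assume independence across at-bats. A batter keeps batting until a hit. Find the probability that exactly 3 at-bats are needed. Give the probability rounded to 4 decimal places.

0.1473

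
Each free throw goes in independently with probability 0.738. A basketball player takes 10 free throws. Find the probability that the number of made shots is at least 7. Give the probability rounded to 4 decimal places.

X ~ Binomial(10, 0.738); P(X ≥ 7) = Σ C(10,k) p^k (1−p)^(10−k) over k:
  k=7: C(10,7)·0.738^7·0.262^3 = 0.257324
  k=8: C(10,8)·0.738^8·0.262^2 = 0.271810
  k=9: C(10,9)·0.738^9·0.262^1 = 0.170141
  k=10: C(10,10)·0.738^10·0.262^0 = 0.047925
Total = 0.747200

0.7472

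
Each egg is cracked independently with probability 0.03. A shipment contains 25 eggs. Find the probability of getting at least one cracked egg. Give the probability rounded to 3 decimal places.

0.533

P(at least one) = 1 − P(none) = 1 − (1 − 0.03)^25
= 1 − 0.46697 = 0.53303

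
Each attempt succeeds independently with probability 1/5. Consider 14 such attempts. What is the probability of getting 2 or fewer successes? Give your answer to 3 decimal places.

0.448

X ~ Binomial(14, 0.20); P(X ≤ 2) = Σ C(14,k) p^k (1−p)^(14−k) over k:
  k=0: C(14,0)·0.20^0·0.80^14 = 0.04398
  k=1: C(14,1)·0.20^1·0.80^13 = 0.15393
  k=2: C(14,2)·0.20^2·0.80^12 = 0.25014
Total = 0.44805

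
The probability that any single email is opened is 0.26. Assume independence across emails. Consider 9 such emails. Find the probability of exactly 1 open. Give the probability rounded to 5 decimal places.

0.21041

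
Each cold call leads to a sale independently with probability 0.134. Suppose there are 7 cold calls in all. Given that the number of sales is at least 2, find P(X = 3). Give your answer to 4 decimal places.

0.1981

X ~ Binomial(7, 0.134). Want P(X=3 | X≥2) = P(X=3) / P(X≥2).
P(X=3) = C(7,3)·0.134^3·0.866^4 = 0.047365
P(X≥2) = 1 − 0.365279 − 0.395649 = 0.239071
Ratio = 0.047365 / 0.239071 = 0.198119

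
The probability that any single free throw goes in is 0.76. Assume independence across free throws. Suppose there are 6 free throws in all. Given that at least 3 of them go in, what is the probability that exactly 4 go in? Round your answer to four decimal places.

X ~ Binomial(6, 0.76). Want P(X=4 | X≥3) = P(X=4) / P(X≥3).
P(X=4) = C(6,4)·0.76^4·0.24^2 = 0.288249
P(X≥3) = 1 − 0.000191 − 0.003631 − 0.028745 = 0.967433
Ratio = 0.288249 / 0.967433 = 0.297953

0.2980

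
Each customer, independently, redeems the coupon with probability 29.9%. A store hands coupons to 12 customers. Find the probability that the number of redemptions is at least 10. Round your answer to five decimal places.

X ~ Binomial(12, 0.299); P(X ≥ 10) = Σ C(12,k) p^k (1−p)^(12−k) over k:
  k=10: C(12,10)·0.299^10·0.701^2 = 0.0001852
  k=11: C(12,11)·0.299^11·0.701^1 = 0.0000144
  k=12: C(12,12)·0.299^12·0.701^0 = 0.0000005
Total = 0.0002001

0.00020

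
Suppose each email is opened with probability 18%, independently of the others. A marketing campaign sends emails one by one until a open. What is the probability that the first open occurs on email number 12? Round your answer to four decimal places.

Geometric (trials to first success), p = 0.18.
P(Y = 12) = (1−p)^11 · p = 0.11271 · 0.18 = 0.020287

0.0203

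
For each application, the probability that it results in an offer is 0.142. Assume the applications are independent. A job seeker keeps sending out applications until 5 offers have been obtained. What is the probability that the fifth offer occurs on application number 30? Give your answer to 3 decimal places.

Y = trial on which the fifth success occurs; negative binomial, r=5, p=0.142.
P(Y=30) = C(29,4) · p^5 · (1−p)^25
= 23751 · 5.7735e-05 · 0.021736 = 0.02981

0.030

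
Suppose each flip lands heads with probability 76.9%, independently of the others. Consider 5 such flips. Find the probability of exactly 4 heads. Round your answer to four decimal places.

X ~ Binomial(n=5, p=0.769).
P(X=4) = C(5,4) · p^4 · (1−p)^1
= 5 · 0.34971 · 0.231 = 0.403913

0.4039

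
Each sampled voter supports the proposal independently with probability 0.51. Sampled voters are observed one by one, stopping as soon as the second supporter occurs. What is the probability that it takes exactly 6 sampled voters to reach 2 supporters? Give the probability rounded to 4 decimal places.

Y = trial on which the second success occurs; negative binomial, r=2, p=0.51.
P(Y=6) = C(5,1) · p^2 · (1−p)^4
= 5 · 0.2601 · 0.057648 = 0.074971

0.0750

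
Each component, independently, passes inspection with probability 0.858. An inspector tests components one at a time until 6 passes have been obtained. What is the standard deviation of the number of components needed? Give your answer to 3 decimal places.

1.076

Y = total components until the sixth success; negative binomial with r=6, p=0.858.
SD(Y) = √[r(1−p)/p²] = √(1.15735) = 1.07580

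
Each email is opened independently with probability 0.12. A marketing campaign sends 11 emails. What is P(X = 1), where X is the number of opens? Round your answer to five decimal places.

X ~ Binomial(n=11, p=0.12).
P(X=1) = C(11,1) · p^1 · (1−p)^10
= 11 · 0.12 · 0.2785 = 0.3676213

0.36762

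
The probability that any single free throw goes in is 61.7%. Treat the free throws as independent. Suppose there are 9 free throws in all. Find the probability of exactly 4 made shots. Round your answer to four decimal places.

X ~ Binomial(n=9, p=0.617).
P(X=4) = C(9,4) · p^4 · (1−p)^5
= 126 · 0.14492 · 0.0082413 = 0.150489

0.1505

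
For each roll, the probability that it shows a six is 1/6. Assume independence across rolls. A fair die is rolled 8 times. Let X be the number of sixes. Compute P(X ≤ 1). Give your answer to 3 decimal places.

X ~ Binomial(8, 0.166667); P(X ≤ 1) = Σ C(8,k) p^k (1−p)^(8−k) over k:
  k=0: C(8,0)·0.166667^0·0.833333^8 = 0.23257
  k=1: C(8,1)·0.166667^1·0.833333^7 = 0.37211
Total = 0.60468

0.605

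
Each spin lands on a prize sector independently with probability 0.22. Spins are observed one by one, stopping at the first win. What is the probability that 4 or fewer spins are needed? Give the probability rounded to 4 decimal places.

0.6298

Y = number of spins to the first success; geometric, p = 0.22.
P(Y ≤ 4) = 1 − (1−p)^4 = 1 − 0.370151 = 0.629849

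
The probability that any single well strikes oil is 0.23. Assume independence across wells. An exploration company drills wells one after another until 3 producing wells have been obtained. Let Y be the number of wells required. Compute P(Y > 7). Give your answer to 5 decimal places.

Needing more than 7 wells ⇔ fewer than 3 successes in the first 7. With X ~ Binomial(7, 0.23), P(Y > 7) = P(X ≤ 2).
  k=0: C(7,0)·0.23^0·0.77^7 = 0.1604852
  k=1: C(7,1)·0.23^1·0.77^6 = 0.3355600
  k=2: C(7,2)·0.23^2·0.77^5 = 0.3006967
P(X ≤ 2) = 0.7967419

0.79674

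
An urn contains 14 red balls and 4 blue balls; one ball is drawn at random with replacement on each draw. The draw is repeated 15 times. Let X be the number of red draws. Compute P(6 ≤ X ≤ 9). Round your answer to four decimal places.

0.0939

X ~ Binomial(15, 0.777778); P(6 ≤ X ≤ 9) = Σ C(15,k) p^k (1−p)^(15−k) over k:
  k=6: C(15,6)·0.777778^6·0.222222^9 = 0.001464
  k=7: C(15,7)·0.777778^7·0.222222^8 = 0.006589
  k=8: C(15,8)·0.777778^8·0.222222^7 = 0.023062
  k=9: C(15,9)·0.777778^9·0.222222^6 = 0.062781
Total = 0.093897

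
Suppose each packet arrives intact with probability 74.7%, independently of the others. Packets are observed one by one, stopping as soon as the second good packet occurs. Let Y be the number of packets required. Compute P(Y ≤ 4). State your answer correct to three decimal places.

0.948

Finishing within 4 packets ⇔ at least 2 successes in the first 4. With X ~ Binomial(4, 0.747), P(Y ≤ 4) = 1 − P(X ≤ 1).
  k=0: C(4,0)·0.747^0·0.253^4 = 0.00410
  k=1: C(4,1)·0.747^1·0.253^3 = 0.04839
1 − 0.05249 = 0.94751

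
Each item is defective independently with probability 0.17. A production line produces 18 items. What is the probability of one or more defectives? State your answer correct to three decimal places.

P(at least one) = 1 − P(none) = 1 − (1 − 0.17)^18
= 1 − 0.03495 = 0.96505

0.965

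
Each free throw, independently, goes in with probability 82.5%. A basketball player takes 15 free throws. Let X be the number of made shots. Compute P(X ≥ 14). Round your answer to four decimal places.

X ~ Binomial(15, 0.825); P(X ≥ 14) = Σ C(15,k) p^k (1−p)^(15−k) over k:
  k=14: C(15,14)·0.825^14·0.175^1 = 0.177617
  k=15: C(15,15)·0.825^15·0.175^0 = 0.055822
Total = 0.233440

0.2334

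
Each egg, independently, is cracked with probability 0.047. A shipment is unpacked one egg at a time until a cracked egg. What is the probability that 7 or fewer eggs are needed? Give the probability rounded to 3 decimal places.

Y = number of eggs to the first success; geometric, p = 0.047.
P(Y ≤ 7) = 1 − (1−p)^7 = 1 − 0.71392 = 0.28608

0.286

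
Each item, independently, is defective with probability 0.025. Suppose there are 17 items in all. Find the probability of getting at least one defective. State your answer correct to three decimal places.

P(at least one) = 1 − P(none) = 1 − (1 − 0.025)^17
= 1 − 0.65025 = 0.34975

0.350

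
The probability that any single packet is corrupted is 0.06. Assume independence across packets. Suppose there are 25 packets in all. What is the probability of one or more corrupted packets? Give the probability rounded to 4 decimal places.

P(at least one) = 1 − P(none) = 1 − (1 − 0.06)^25
= 1 − 0.212910 = 0.787090

0.7871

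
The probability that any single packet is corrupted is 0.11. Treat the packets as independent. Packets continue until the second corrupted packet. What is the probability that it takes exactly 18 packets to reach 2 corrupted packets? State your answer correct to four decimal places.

0.0319

Y = trial on which the second success occurs; negative binomial, r=2, p=0.11.
P(Y=18) = C(17,1) · p^2 · (1−p)^16
= 17 · 0.0121 · 0.15497 = 0.031877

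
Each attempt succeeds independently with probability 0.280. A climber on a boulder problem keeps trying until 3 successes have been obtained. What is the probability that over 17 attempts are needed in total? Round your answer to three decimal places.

0.106

Needing more than 17 attempts ⇔ fewer than 3 successes in the first 17. With X ~ Binomial(17, 0.28), P(Y > 17) = P(X ≤ 2).
  k=0: C(17,0)·0.28^0·0.72^17 = 0.00376
  k=1: C(17,1)·0.28^1·0.72^16 = 0.02483
  k=2: C(17,2)·0.28^2·0.72^15 = 0.07724
P(X ≤ 2) = 0.10582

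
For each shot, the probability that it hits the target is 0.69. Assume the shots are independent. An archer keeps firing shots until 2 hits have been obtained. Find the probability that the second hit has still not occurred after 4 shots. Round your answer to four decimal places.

0.0915

Needing more than 4 shots ⇔ fewer than 2 successes in the first 4. With X ~ Binomial(4, 0.69), P(Y > 4) = P(X ≤ 1).
  k=0: C(4,0)·0.69^0·0.31^4 = 0.009235
  k=1: C(4,1)·0.69^1·0.31^3 = 0.082223
P(X ≤ 1) = 0.091458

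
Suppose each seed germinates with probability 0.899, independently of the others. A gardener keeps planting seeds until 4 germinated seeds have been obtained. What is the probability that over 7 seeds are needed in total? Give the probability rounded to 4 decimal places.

Needing more than 7 seeds ⇔ fewer than 4 successes in the first 7. With X ~ Binomial(7, 0.899), P(Y > 7) = P(X ≤ 3).
  k=0: C(7,0)·0.899^0·0.101^7 = 0.000000
  k=1: C(7,1)·0.899^1·0.101^6 = 0.000007
  k=2: C(7,2)·0.899^2·0.101^5 = 0.000178
  k=3: C(7,3)·0.899^3·0.101^4 = 0.002646
P(X ≤ 3) = 0.002831

0.0028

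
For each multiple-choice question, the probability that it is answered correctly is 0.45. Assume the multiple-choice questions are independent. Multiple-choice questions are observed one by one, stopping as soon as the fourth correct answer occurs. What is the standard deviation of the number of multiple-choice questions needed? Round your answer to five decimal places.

3.29609

Y = total multiple-choice questions until the fourth success; negative binomial with r=4, p=0.45.
SD(Y) = √[r(1−p)/p²] = √(10.8641975) = 3.2960882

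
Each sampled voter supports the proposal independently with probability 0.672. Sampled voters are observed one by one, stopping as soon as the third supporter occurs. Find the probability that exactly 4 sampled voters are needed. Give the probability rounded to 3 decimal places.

Y = trial on which the third success occurs; negative binomial, r=3, p=0.672.
P(Y=4) = C(3,2) · p^3 · (1−p)^1
= 3 · 0.30346 · 0.328 = 0.29861

0.299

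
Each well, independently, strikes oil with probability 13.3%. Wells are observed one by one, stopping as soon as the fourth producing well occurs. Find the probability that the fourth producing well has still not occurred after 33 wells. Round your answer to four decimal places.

0.3440

Needing more than 33 wells ⇔ fewer than 4 successes in the first 33. With X ~ Binomial(33, 0.133), P(Y > 33) = P(X ≤ 3).
  k=0: C(33,0)·0.133^0·0.867^33 = 0.009008
  k=1: C(33,1)·0.133^1·0.867^32 = 0.045601
  k=2: C(33,2)·0.133^2·0.867^31 = 0.111926
  k=3: C(33,3)·0.133^3·0.867^30 = 0.177420
P(X ≤ 3) = 0.343955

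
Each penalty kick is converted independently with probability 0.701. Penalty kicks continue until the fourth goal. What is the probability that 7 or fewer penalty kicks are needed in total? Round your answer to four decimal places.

0.8753

Finishing within 7 penalty kicks ⇔ at least 4 successes in the first 7. With X ~ Binomial(7, 0.701), P(Y ≤ 7) = 1 − P(X ≤ 3).
  k=0: C(7,0)·0.701^0·0.299^7 = 0.000214
  k=1: C(7,1)·0.701^1·0.299^6 = 0.003506
  k=2: C(7,2)·0.701^2·0.299^5 = 0.024661
  k=3: C(7,3)·0.701^3·0.299^4 = 0.096362
1 − 0.124743 = 0.875257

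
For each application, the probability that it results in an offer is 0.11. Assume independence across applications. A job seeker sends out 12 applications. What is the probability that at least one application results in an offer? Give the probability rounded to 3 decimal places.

0.753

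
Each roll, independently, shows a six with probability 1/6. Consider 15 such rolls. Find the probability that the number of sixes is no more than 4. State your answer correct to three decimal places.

0.910

X ~ Binomial(15, 0.166667); P(X ≤ 4) = Σ C(15,k) p^k (1−p)^(15−k) over k:
  k=0: C(15,0)·0.166667^0·0.833333^15 = 0.06491
  k=1: C(15,1)·0.166667^1·0.833333^14 = 0.19472
  k=2: C(15,2)·0.166667^2·0.833333^13 = 0.27260
  k=3: C(15,3)·0.166667^3·0.833333^12 = 0.23626
  k=4: C(15,4)·0.166667^4·0.833333^11 = 0.14175
Total = 0.91023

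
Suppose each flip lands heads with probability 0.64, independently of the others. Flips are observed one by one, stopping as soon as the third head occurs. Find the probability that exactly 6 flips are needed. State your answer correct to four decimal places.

0.1223

Y = trial on which the third success occurs; negative binomial, r=3, p=0.64.
P(Y=6) = C(5,2) · p^3 · (1−p)^3
= 10 · 0.26214 · 0.046656 = 0.122306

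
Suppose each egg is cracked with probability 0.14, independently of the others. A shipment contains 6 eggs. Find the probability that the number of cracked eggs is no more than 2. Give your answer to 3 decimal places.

X ~ Binomial(6, 0.14); P(X ≤ 2) = Σ C(6,k) p^k (1−p)^(6−k) over k:
  k=0: C(6,0)·0.14^0·0.86^6 = 0.40457
  k=1: C(6,1)·0.14^1·0.86^5 = 0.39516
  k=2: C(6,2)·0.14^2·0.86^4 = 0.16082
Total = 0.96055

0.961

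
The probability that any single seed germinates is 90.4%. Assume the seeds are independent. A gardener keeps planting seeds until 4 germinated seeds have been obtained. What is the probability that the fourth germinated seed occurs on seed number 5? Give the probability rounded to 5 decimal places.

0.25645

Y = trial on which the fourth success occurs; negative binomial, r=4, p=0.904.
P(Y=5) = C(4,3) · p^4 · (1−p)^1
= 4 · 0.66784 · 0.096 = 0.2564513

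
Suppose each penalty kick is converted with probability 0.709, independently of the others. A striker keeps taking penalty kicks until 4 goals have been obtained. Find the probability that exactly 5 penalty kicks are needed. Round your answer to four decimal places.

0.2941

Y = trial on which the fourth success occurs; negative binomial, r=4, p=0.709.
P(Y=5) = C(4,3) · p^4 · (1−p)^1
= 4 · 0.25269 · 0.291 = 0.294129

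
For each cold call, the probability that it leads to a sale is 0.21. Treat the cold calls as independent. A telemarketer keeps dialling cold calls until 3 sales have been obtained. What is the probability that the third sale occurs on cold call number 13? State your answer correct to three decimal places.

0.058

Y = trial on which the third success occurs; negative binomial, r=3, p=0.21.
P(Y=13) = C(12,2) · p^3 · (1−p)^10
= 66 · 0.009261 · 0.094683 = 0.05787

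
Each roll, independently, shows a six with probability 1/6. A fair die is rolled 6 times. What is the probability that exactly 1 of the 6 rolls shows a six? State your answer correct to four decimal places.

X ~ Binomial(n=6, p=0.166667).
P(X=1) = C(6,1) · p^1 · (1−p)^5
= 6 · 0.16667 · 0.40188 = 0.401878

0.4019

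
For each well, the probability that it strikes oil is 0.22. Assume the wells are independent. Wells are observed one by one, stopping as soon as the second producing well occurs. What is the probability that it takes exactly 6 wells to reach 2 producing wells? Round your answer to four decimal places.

0.0896

Y = trial on which the second success occurs; negative binomial, r=2, p=0.22.
P(Y=6) = C(5,1) · p^2 · (1−p)^4
= 5 · 0.0484 · 0.37015 = 0.089576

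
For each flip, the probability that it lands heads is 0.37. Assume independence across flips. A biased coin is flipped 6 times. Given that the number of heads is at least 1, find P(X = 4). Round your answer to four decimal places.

X ~ Binomial(6, 0.37). Want P(X=4 | X≥1) = P(X=4) / P(X≥1).
P(X=4) = C(6,4)·0.37^4·0.63^2 = 0.111578
P(X≥1) = 1 − 0.062524 = 0.937476
Ratio = 0.111578 / 0.937476 = 0.119020

0.1190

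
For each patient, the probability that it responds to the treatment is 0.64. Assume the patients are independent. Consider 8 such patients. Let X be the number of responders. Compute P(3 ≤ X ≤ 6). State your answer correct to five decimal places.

0.81593

X ~ Binomial(8, 0.64); P(3 ≤ X ≤ 6) = Σ C(8,k) p^k (1−p)^(8−k) over k:
  k=3: C(8,3)·0.64^3·0.36^5 = 0.0887647
  k=4: C(8,4)·0.64^4·0.36^4 = 0.1972550
  k=5: C(8,5)·0.64^5·0.36^3 = 0.2805404
  k=6: C(8,6)·0.64^6·0.36^2 = 0.2493692
Total = 0.8159293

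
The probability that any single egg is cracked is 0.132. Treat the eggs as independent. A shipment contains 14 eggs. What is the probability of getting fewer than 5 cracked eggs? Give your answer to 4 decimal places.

0.9714

X ~ Binomial(14, 0.132); P(X ≤ 4) = Σ C(14,k) p^k (1−p)^(14−k) over k:
  k=0: C(14,0)·0.132^0·0.868^14 = 0.137809
  k=1: C(14,1)·0.132^1·0.868^13 = 0.293399
  k=2: C(14,2)·0.132^2·0.868^12 = 0.290019
  k=3: C(14,3)·0.132^3·0.868^11 = 0.176417
  k=4: C(14,4)·0.132^4·0.868^10 = 0.073778
Total = 0.971421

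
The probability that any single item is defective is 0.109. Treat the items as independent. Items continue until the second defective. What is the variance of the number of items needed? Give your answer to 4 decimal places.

149.9874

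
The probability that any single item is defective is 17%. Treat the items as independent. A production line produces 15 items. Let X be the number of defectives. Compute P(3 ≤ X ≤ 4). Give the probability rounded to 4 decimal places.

0.3858

X ~ Binomial(15, 0.17); P(3 ≤ X ≤ 4) = Σ C(15,k) p^k (1−p)^(15−k) over k:
  k=3: C(15,3)·0.17^3·0.83^12 = 0.238944
  k=4: C(15,4)·0.17^4·0.83^11 = 0.146821
Total = 0.385764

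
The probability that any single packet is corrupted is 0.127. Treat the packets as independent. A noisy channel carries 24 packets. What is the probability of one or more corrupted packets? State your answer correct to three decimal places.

P(at least one) = 1 − P(none) = 1 − (1 − 0.127)^24
= 1 − 0.03840 = 0.96160

0.962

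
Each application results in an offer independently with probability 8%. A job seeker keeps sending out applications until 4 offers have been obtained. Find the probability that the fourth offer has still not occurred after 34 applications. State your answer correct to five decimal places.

Needing more than 34 applications ⇔ fewer than 4 successes in the first 34. With X ~ Binomial(34, 0.08), P(Y > 34) = P(X ≤ 3).
  k=0: C(34,0)·0.08^0·0.92^34 = 0.0587200
  k=1: C(34,1)·0.08^1·0.92^33 = 0.1736070
  k=2: C(34,2)·0.08^2·0.92^32 = 0.2490883
  k=3: C(34,3)·0.08^3·0.92^31 = 0.2310384
P(X ≤ 3) = 0.7124537

0.71245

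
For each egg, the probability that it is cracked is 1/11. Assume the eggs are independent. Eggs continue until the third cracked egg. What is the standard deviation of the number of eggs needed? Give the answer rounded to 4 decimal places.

Y = total eggs until the third success; negative binomial with r=3, p=0.090909.
SD(Y) = √[r(1−p)/p²] = √(330.000000) = 18.165902

18.1659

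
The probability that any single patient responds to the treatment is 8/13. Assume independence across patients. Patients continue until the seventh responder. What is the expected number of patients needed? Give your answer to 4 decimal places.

Y = total patients until the seventh success; negative binomial with r=7, p=0.615385.
E[Y] = r / p = 7 / 0.615385 = 11.375000

11.3750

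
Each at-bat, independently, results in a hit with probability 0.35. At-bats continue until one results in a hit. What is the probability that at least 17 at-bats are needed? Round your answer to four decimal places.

Y = number of at-bats to the first success; geometric, p = 0.35.
P(Y > 16) = P(first 16 all fail) = (1−p)^16 = 0.001015

0.0010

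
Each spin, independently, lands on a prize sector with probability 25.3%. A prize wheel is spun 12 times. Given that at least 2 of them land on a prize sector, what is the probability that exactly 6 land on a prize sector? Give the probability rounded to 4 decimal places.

0.0497

X ~ Binomial(12, 0.253). Want P(X=6 | X≥2) = P(X=6) / P(X≥2).
P(X=6) = C(12,6)·0.253^6·0.747^6 = 0.042104
P(X≥2) = 1 − 0.030189 − 0.122695 = 0.847116
Ratio = 0.042104 / 0.847116 = 0.049702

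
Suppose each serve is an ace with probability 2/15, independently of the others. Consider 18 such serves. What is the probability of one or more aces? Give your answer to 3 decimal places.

P(at least one) = 1 − P(none) = 1 − (1 − 0.133333)^18
= 1 − 0.07609 = 0.92391

0.924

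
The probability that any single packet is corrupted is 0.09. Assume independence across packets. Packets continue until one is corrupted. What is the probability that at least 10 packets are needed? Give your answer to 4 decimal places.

0.4279

Y = number of packets to the first success; geometric, p = 0.09.
P(Y > 9) = P(first 9 all fail) = (1−p)^9 = 0.427930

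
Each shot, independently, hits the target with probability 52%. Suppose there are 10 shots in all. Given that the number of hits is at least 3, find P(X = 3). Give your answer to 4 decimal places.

0.1034

X ~ Binomial(10, 0.52). Want P(X=3 | X≥3) = P(X=3) / P(X≥3).
P(X=3) = C(10,3)·0.52^3·0.48^7 = 0.099056
P(X≥3) = 1 − 0.000649 − 0.007034 − 0.034289 = 0.958029
Ratio = 0.099056 / 0.958029 = 0.103395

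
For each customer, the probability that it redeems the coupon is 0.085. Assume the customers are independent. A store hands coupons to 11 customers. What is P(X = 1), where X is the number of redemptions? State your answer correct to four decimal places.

0.3846

X ~ Binomial(n=11, p=0.085).
P(X=1) = C(11,1) · p^1 · (1−p)^10
= 11 · 0.085 · 0.41135 = 0.384612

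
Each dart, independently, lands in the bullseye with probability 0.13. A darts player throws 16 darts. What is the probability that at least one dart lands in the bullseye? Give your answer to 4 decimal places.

P(at least one) = 1 − P(none) = 1 − (1 − 0.13)^16
= 1 − 0.107723 = 0.892277

0.8923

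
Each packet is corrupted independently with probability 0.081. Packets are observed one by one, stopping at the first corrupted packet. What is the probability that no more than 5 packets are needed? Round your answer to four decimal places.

0.3445

Y = number of packets to the first success; geometric, p = 0.081.
P(Y ≤ 5) = 1 − (1−p)^5 = 1 − 0.655507 = 0.344493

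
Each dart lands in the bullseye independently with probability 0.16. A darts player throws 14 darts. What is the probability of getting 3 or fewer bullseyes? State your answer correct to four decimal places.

X ~ Binomial(14, 0.16); P(X ≤ 3) = Σ C(14,k) p^k (1−p)^(14−k) over k:
  k=0: C(14,0)·0.16^0·0.84^14 = 0.087078
  k=1: C(14,1)·0.16^1·0.84^13 = 0.232209
  k=2: C(14,2)·0.16^2·0.84^12 = 0.287497
  k=3: C(14,3)·0.16^3·0.84^11 = 0.219045
Total = 0.825829

0.8258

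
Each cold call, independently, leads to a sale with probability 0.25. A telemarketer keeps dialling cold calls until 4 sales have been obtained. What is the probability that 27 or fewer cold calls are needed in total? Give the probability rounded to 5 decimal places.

Finishing within 27 cold calls ⇔ at least 4 successes in the first 27. With X ~ Binomial(27, 0.25), P(Y ≤ 27) = 1 − P(X ≤ 3).
  k=0: C(27,0)·0.25^0·0.75^27 = 0.0004233
  k=1: C(27,1)·0.25^1·0.75^26 = 0.0038098
  k=2: C(27,2)·0.25^2·0.75^25 = 0.0165089
  k=3: C(27,3)·0.25^3·0.75^24 = 0.0458581
1 − 0.0666001 = 0.9333999

0.93340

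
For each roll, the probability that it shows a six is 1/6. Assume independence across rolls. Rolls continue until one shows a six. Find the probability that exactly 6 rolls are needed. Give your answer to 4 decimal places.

Geometric (trials to first success), p = 0.166667.
P(Y = 6) = (1−p)^5 · p = 0.40188 · 0.166667 = 0.066980

0.0670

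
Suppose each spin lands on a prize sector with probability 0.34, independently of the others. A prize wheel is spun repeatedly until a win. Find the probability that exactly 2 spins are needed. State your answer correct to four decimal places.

Geometric (trials to first success), p = 0.34.
P(Y = 2) = (1−p)^1 · p = 0.66 · 0.34 = 0.224400

0.2244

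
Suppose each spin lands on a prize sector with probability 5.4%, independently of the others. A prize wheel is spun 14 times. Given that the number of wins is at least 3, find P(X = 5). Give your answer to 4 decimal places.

X ~ Binomial(14, 0.054). Want P(X=5 | X≥3) = P(X=5) / P(X≥3).
P(X=5) = C(14,5)·0.054^5·0.946^9 = 0.000558
P(X≥3) = 1 − 0.459701 − 0.367372 − 0.136308 = 0.036618
Ratio = 0.000558 / 0.036618 = 0.015232

0.0152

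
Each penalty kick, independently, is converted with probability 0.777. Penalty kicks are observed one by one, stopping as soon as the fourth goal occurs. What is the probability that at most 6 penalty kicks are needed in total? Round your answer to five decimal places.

Finishing within 6 penalty kicks ⇔ at least 4 successes in the first 6. With X ~ Binomial(6, 0.777), P(Y ≤ 6) = 1 − P(X ≤ 3).
  k=0: C(6,0)·0.777^0·0.223^6 = 0.0001230
  k=1: C(6,1)·0.777^1·0.223^5 = 0.0025710
  k=2: C(6,2)·0.777^2·0.223^4 = 0.0223951
  k=3: C(6,3)·0.777^3·0.223^3 = 0.1040417
1 − 0.1291308 = 0.8708692

0.87087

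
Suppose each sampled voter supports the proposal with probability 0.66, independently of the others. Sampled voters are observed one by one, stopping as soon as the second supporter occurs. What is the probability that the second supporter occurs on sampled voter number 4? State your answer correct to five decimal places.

0.15107

Y = trial on which the second success occurs; negative binomial, r=2, p=0.66.
P(Y=4) = C(3,1) · p^2 · (1−p)^2
= 3 · 0.4356 · 0.1156 = 0.1510661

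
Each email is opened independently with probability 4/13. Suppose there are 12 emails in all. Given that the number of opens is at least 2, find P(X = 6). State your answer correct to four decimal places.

0.0935

X ~ Binomial(12, 0.307692). Want P(X=6 | X≥2) = P(X=6) / P(X≥2).
P(X=6) = C(12,6)·0.307692^6·0.692308^6 = 0.086331
P(X≥2) = 1 − 0.012122 − 0.064653 = 0.923225
Ratio = 0.086331 / 0.923225 = 0.093510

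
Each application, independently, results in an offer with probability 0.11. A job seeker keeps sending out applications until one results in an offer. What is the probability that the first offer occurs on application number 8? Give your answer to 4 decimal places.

0.0487

Geometric (trials to first success), p = 0.11.
P(Y = 8) = (1−p)^7 · p = 0.44231 · 0.11 = 0.048654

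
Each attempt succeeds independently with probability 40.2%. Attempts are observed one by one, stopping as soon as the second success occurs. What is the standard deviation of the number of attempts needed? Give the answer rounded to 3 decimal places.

2.720

Y = total attempts until the second success; negative binomial with r=2, p=0.402.
SD(Y) = √[r(1−p)/p²] = √(7.40081) = 2.72044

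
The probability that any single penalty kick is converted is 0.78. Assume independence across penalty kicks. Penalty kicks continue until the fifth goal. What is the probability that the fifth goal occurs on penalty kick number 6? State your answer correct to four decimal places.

Y = trial on which the fifth success occurs; negative binomial, r=5, p=0.78.
P(Y=6) = C(5,4) · p^5 · (1−p)^1
= 5 · 0.28872 · 0.22 = 0.317589

0.3176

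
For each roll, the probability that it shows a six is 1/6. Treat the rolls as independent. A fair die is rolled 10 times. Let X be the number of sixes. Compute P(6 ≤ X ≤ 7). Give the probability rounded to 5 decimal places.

0.00242

X ~ Binomial(10, 0.166667); P(6 ≤ X ≤ 7) = Σ C(10,k) p^k (1−p)^(10−k) over k:
  k=6: C(10,6)·0.166667^6·0.833333^4 = 0.0021706
  k=7: C(10,7)·0.166667^7·0.833333^3 = 0.0002481
Total = 0.0024187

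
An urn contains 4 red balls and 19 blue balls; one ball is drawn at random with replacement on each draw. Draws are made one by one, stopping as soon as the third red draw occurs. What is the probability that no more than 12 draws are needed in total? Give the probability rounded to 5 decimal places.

0.34841

Finishing within 12 draws ⇔ at least 3 successes in the first 12. With X ~ Binomial(12, 0.173913), P(Y ≤ 12) = 1 − P(X ≤ 2).
  k=0: C(12,0)·0.173913^0·0.826087^12 = 0.1009972
  k=1: C(12,1)·0.173913^1·0.826087^11 = 0.2551507
  k=2: C(12,2)·0.173913^2·0.826087^10 = 0.2954377
1 − 0.6515856 = 0.3484144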